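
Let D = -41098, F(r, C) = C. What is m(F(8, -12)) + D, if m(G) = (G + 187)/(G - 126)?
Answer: -5671699/138 ≈ -41099.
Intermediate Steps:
m(G) = (187 + G)/(-126 + G)
m(F(8, -12)) + D = (187 - 12)/(-126 - 12) - 41098 = 175/(-138) - 41098 = -1/138*175 - 41098 = -175/138 - 41098 = -5671699/138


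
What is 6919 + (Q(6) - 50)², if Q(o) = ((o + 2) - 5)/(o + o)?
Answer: 150305/16 ≈ 9394.1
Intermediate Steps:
Q(o) = (-3 + o)/(2*o) (Q(o) = ((2 + o) - 5)/((2*o)) = (-3 + o)*(1/(2*o)) = (-3 + o)/(2*o))
6919 + (Q(6) - 50)² = 6919 + ((½)*(-3 + 6)/6 - 50)² = 6919 + ((½)*(⅙)*3 - 50)² = 6919 + (¼ - 50)² = 6919 + (-199/4)² = 6919 + 39601/16 = 150305/16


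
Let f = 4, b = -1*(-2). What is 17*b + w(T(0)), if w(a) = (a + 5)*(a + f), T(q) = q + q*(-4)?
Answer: 54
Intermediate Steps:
b = 2
T(q) = -3*q (T(q) = q - 4*q = -3*q)
w(a) = (4 + a)*(5 + a) (w(a) = (a + 5)*(a + 4) = (5 + a)*(4 + a) = (4 + a)*(5 + a))
17*b + w(T(0)) = 17*2 + (20 + (-3*0)² + 9*(-3*0)) = 34 + (20 + 0² + 9*0) = 34 + (20 + 0 + 0) = 34 + 20 = 54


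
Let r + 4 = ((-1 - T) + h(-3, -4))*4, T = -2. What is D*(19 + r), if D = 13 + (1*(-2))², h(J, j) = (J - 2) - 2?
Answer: -153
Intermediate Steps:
h(J, j) = -4 + J (h(J, j) = (-2 + J) - 2 = -4 + J)
r = -28 (r = -4 + ((-1 - 1*(-2)) + (-4 - 3))*4 = -4 + ((-1 + 2) - 7)*4 = -4 + (1 - 7)*4 = -4 - 6*4 = -4 - 24 = -28)
D = 17 (D = 13 + (-2)² = 13 + 4 = 17)
D*(19 + r) = 17*(19 - 28) = 17*(-9) = -153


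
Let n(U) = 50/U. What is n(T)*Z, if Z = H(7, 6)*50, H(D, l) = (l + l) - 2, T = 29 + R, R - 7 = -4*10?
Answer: -6250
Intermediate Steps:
R = -33 (R = 7 - 4*10 = 7 - 40 = -33)
T = -4 (T = 29 - 33 = -4)
H(D, l) = -2 + 2*l (H(D, l) = 2*l - 2 = -2 + 2*l)
Z = 500 (Z = (-2 + 2*6)*50 = (-2 + 12)*50 = 10*50 = 500)
n(T)*Z = (50/(-4))*500 = (50*(-¼))*500 = -25/2*500 = -6250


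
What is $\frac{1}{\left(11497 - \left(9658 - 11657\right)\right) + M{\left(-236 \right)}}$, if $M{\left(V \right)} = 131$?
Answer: $\frac{1}{13627} \approx 7.3384 \cdot 10^{-5}$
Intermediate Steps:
$\frac{1}{\left(11497 - \left(9658 - 11657\right)\right) + M{\left(-236 \right)}} = \frac{1}{\left(11497 - \left(9658 - 11657\right)\right) + 131} = \frac{1}{\left(11497 - -1999\right) + 131} = \frac{1}{\left(11497 + 1999\right) + 131} = \frac{1}{13496 + 131} = \frac{1}{13627}$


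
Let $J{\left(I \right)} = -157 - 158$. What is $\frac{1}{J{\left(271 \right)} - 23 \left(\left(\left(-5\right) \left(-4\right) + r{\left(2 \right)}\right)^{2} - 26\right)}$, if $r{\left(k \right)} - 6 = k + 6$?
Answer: $- \frac{1}{26305} \approx -3.8016 \cdot 10^{-5}$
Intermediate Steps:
$r{\left(k \right)} = 12 + k$ ($r{\left(k \right)} = 6 + \left(k + 6\right) = 6 + \left(6 + k\right) = 12 + k$)
$J{\left(I \right)} = -315$
$\frac{1}{J{\left(271 \right)} - 23 \left(\left(\left(-5\right) \left(-4\right) + r{\left(2 \right)}\right)^{2} - 26\right)} = \frac{1}{-315 - 23 \left(\left(\left(-5\right) \left(-4\right) + \left(12 + 2\right)\right)^{2} - 26\right)} = \frac{1}{-315 - 23 \left(\left(20 + 14\right)^{2} - 26\right)} = \frac{1}{-315 - 23 \left(34^{2} - 26\right)} = \frac{1}{-315 - 23 \left(1156 - 26\right)} = \frac{1}{-315 - 25990} = \frac{1}{-26305} = - \frac{1}{26305}$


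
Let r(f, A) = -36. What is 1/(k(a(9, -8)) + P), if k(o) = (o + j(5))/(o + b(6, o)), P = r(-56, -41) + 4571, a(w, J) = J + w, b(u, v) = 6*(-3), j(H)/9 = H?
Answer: 17/77049 ≈ 0.00022064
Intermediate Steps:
j(H) = 9*H
b(u, v) = -18
P = 4535 (P = -36 + 4571 = 4535)
k(o) = (45 + o)/(-18 + o) (k(o) = (o + 9*5)/(o - 18) = (o + 45)/(-18 + o) = (45 + o)/(-18 + o))
1/(k(a(9, -8)) + P) = 1/((45 + (-8 + 9))/(-18 + (-8 + 9)) + 4535) = 1/((45 + 1)/(-18 + 1) + 4535) = 1/(46/(-17) + 4535) = 1/(-1/17*46 + 4535) = 1/(-46/17 + 4535) = 1/(77049/17) = 17/77049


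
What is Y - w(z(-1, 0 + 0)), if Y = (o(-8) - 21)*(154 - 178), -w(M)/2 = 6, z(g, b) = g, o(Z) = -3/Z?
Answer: 507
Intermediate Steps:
w(M) = -12 (w(M) = -2*6 = -12)
Y = 495 (Y = (-3/(-8) - 21)*(154 - 178) = (-3*(-⅛) - 21)*(-24) = (3/8 - 21)*(-24) = -165/8*(-24) = 495)
Y - w(z(-1, 0 + 0)) = 495 - 1*(-12) = 495 + 12 = 507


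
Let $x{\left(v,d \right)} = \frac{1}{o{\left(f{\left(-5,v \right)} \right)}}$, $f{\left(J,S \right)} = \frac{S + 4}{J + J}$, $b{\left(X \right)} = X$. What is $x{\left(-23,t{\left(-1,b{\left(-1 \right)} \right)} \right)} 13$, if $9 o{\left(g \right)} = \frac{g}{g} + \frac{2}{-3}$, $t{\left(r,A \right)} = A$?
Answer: $351$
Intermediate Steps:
$f{\left(J,S \right)} = \frac{4 + S}{2 J}$
$o{\left(g \right)} = \frac{1}{27}$ ($o{\left(g \right)} = \frac{\frac{g}{g} + \frac{2}{-3}}{9} = \frac{1 + 2 \left(- \frac{1}{3}\right)}{9} = \frac{1 - \frac{2}{3}}{9} = \frac{1}{9} \cdot \frac{1}{3} = \frac{1}{27}$)
$x{\left(v,d \right)} = 27$ ($x{\left(v,d \right)} = \frac{1}{\frac{1}{27}} = 27$)
$x{\left(-23,t{\left(-1,b{\left(-1 \right)} \right)} \right)} 13 = 27 \cdot 13 = 351$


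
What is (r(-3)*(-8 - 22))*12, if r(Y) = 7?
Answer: -2520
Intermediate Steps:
(r(-3)*(-8 - 22))*12 = (7*(-8 - 22))*12 = (7*(-30))*12 = -210*12 = -2520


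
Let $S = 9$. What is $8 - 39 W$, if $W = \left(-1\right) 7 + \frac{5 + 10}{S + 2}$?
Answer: $\frac{2506}{11} \approx 227.82$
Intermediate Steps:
$W = - \frac{62}{11}$ ($W = \left(-1\right) 7 + \frac{5 + 10}{9 + 2} = -7 + \frac{15}{11} = - \frac{62}{11} \approx -5.6364$)
$8 - 39 W = 8 - - \frac{2418}{11} = 8 + \frac{2418}{11} = \frac{2506}{11}$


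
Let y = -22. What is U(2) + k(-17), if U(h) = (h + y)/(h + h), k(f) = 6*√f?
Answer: -5 + 6*I*√17 ≈ -5.0 + 24.739*I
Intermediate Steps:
U(h) = (-22 + h)/(2*h) (U(h) = (h - 22)/(h + h) = (-22 + h)/((2*h)) = (-22 + h)*(1/(2*h)) = (-22 + h)/(2*h))
U(2) + k(-17) = (½)*(-22 + 2)/2 + 6*√(-17) = (½)*(½)*(-20) + 6*(I*√17) = -5 + 6*I*√17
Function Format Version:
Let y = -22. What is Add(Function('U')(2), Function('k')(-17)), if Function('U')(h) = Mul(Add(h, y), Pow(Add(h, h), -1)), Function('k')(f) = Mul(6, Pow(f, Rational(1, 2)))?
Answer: Add(-5, Mul(6, I, Pow(17, Rational(1, 2)))) ≈ Add(-5.0000, Mul(24.739, I))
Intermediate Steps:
Function('U')(h) = Mul(Rational(1, 2), Pow(h, -1), Add(-22, h)) (Function('U')(h) = Mul(Add(h, -22), Pow(Add(h, h), -1)) = Mul(Add(-22, h), Pow(Mul(2, h), -1)) = Mul(Add(-22, h), Mul(Rational(1, 2), Pow(h, -1))) = Mul(Rational(1, 2), Pow(h, -1), Add(-22, h)))
Add(Function('U')(2), Function('k')(-17)) = Add(Mul(Rational(1, 2), Pow(2, -1), Add(-22, 2)), Mul(6, Pow(-17, Rational(1, 2)))) = Add(Mul(Rational(1, 2), Rational(1, 2), -20), Mul(6, Mul(I, Pow(17, Rational(1, 2))))) = Add(-5, Mul(6, I, Pow(17, Rational(1, 2))))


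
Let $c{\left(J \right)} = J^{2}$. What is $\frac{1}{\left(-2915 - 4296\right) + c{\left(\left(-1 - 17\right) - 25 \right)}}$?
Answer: $- \frac{1}{5362} \approx -0.0001865$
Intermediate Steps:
$\frac{1}{\left(-2915 - 4296\right) + c{\left(\left(-1 - 17\right) - 25 \right)}} = \frac{1}{\left(-2915 - 4296\right) + \left(\left(-1 - 17\right) - 25\right)^{2}} = \frac{1}{-7211 + \left(-18 - 25\right)^{2}} = \frac{1}{-7211 + \left(-43\right)^{2}} = \frac{1}{-7211 + 1849} = \frac{1}{-5362} = - \frac{1}{5362}$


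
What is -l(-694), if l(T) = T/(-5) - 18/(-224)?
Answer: -77773/560 ≈ -138.88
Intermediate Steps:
l(T) = 9/112 - T/5 (l(T) = T*(-1/5) - 18*(-1/224) = -T/5 + 9/112 = 9/112 - T/5)
-l(-694) = -(9/112 - 1/5*(-694)) = -(9/112 + 694/5) = -1*77773/560 = -77773/560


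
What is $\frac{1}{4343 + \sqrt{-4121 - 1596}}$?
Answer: $\frac{4343}{18867366} - \frac{i \sqrt{5717}}{18867366} \approx 0.00023019 - 4.0075 \cdot 10^{-6} i$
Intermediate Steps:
$\frac{1}{4343 + \sqrt{-4121 - 1596}} = \frac{1}{4343 + \sqrt{-5717}} = \frac{1}{4343 + i \sqrt{5717}}$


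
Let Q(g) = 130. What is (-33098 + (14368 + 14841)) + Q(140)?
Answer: -3759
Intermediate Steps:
(-33098 + (14368 + 14841)) + Q(140) = (-33098 + (14368 + 14841)) + 130 = (-33098 + 29209) + 130 = -3889 + 130 = -3759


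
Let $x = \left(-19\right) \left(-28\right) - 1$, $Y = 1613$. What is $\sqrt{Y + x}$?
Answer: $4 \sqrt{134} \approx 46.303$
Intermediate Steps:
$x = 531$ ($x = 532 - 1 = 531$)
$\sqrt{Y + x} = \sqrt{1613 + 531} = \sqrt{2144} = 4 \sqrt{134}$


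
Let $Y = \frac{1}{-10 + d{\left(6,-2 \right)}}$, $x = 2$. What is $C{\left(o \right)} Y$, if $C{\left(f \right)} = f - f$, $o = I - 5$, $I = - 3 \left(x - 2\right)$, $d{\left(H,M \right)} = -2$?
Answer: $0$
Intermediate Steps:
$I = 0$ ($I = - 3 \left(2 - 2\right) = \left(-3\right) 0 = 0$)
$Y = - \frac{1}{12}$ ($Y = \frac{1}{-10 - 2} = \frac{1}{-12} = - \frac{1}{12} \approx -0.083333$)
$o = -5$ ($o = 0 - 5 = -5$)
$C{\left(f \right)} = 0$
$C{\left(o \right)} Y = 0 \left(- \frac{1}{12}\right) = 0$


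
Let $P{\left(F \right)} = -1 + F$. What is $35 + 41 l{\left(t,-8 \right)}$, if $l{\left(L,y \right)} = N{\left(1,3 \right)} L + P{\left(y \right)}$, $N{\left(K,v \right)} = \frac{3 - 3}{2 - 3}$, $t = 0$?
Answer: $-334$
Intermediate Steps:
$N{\left(K,v \right)} = 0$ ($N{\left(K,v \right)} = \frac{0}{-1} = 0 \left(-1\right) = 0$)
$l{\left(L,y \right)} = -1 + y$ ($l{\left(L,y \right)} = 0 L + \left(-1 + y\right) = 0 + \left(-1 + y\right) = -1 + y$)
$35 + 41 l{\left(t,-8 \right)} = 35 + 41 \left(-1 - 8\right) = 35 + 41 \left(-9\right) = 35 - 369 = -334$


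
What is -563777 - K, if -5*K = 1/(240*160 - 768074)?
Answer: -2056867093491/3648370 ≈ -5.6378e+5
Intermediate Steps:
K = 1/3648370 (K = -1/(5*(240*160 - 768074)) = -1/(5*(38400 - 768074)) = -⅕/(-729674) = -⅕*(-1/729674) = 1/3648370 ≈ 2.7409e-7)
-563777 - K = -563777 - 1*1/3648370 = -563777 - 1/3648370 = -2056867093491/3648370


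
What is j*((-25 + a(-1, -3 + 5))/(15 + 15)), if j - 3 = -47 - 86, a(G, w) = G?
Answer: 338/3 ≈ 112.67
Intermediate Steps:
j = -130 (j = 3 + (-47 - 86) = 3 - 133 = -130)
j*((-25 + a(-1, -3 + 5))/(15 + 15)) = -130*(-25 - 1)/(15 + 15) = -(-3380)/30 = -130*(-13/15) = 338/3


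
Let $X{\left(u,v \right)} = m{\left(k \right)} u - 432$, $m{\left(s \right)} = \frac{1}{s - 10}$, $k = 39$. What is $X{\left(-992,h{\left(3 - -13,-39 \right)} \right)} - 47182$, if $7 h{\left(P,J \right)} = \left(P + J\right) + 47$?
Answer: $- \frac{1381798}{29} \approx -47648.0$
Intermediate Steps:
$h{\left(P,J \right)} = \frac{47}{7} + \frac{J}{7} + \frac{P}{7}$ ($h{\left(P,J \right)} = \frac{\left(P + J\right) + 47}{7} = \frac{\left(J + P\right) + 47}{7} = \frac{47 + J + P}{7} = \frac{47}{7} + \frac{J}{7} + \frac{P}{7}$)
$m{\left(s \right)} = \frac{1}{-10 + s}$
$X{\left(u,v \right)} = -432 + \frac{u}{29}$ ($X{\left(u,v \right)} = \frac{u}{-10 + 39} - 432 = \frac{u}{29} - 432 = -432 + \frac{u}{29}$)
$X{\left(-992,h{\left(3 - -13,-39 \right)} \right)} - 47182 = \left(-432 + \frac{1}{29} \left(-992\right)\right) - 47182 = \left(-432 - \frac{992}{29}\right) - 47182 = - \frac{13520}{29} - 47182 = - \frac{1381798}{29}$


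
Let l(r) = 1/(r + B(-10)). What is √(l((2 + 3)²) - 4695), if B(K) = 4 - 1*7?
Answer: I*√2272358/22 ≈ 68.52*I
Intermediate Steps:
B(K) = -3 (B(K) = 4 - 7 = -3)
l(r) = 1/(-3 + r) (l(r) = 1/(r - 3) = 1/(-3 + r))
√(l((2 + 3)²) - 4695) = √(1/(-3 + (2 + 3)²) - 4695) = √(1/(-3 + 5²) - 4695) = √(1/(-3 + 25) - 4695) = √(1/22 - 4695) = √(-103289/22) = I*√2272358/22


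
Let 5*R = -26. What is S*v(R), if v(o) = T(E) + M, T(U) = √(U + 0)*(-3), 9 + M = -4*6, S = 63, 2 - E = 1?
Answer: -2268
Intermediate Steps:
R = -26/5 (R = (⅕)*(-26) = -26/5 ≈ -5.2000)
E = 1 (E = 2 - 1*1 = 2 - 1 = 1)
M = -33 (M = -9 - 4*6 = -9 - 24 = -33)
T(U) = -3*√U (T(U) = √U*(-3) = -3*√U)
v(o) = -36 (v(o) = -3*√1 - 33 = -3*1 - 33 = -3 - 33 = -36)
S*v(R) = 63*(-36) = -2268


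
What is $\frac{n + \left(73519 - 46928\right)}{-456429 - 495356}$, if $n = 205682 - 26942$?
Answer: $- \frac{205331}{951785} \approx -0.21573$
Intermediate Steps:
$n = 178740$
$\frac{n + \left(73519 - 46928\right)}{-456429 - 495356} = \frac{178740 + \left(73519 - 46928\right)}{-456429 - 495356} = \frac{178740 + \left(73519 - 46928\right)}{-951785} = \left(178740 + 26591\right) \left(- \frac{1}{951785}\right) = 205331 \left(- \frac{1}{951785}\right) = - \frac{205331}{951785}$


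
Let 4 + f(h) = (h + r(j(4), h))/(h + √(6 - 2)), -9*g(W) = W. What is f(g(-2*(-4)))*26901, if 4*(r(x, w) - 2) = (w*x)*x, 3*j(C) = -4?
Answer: -451339/5 ≈ -90268.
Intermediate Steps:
j(C) = -4/3 (j(C) = (⅓)*(-4) = -4/3)
r(x, w) = 2 + w*x²/4 (r(x, w) = 2 + ((w*x)*x)/4 = 2 + (w*x²)/4 = 2 + w*x²/4)
g(W) = -W/9
f(h) = -4 + (2 + 13*h/9)/(2 + h) (f(h) = -4 + (h + (2 + h*(-4/3)²/4))/(h + √(6 - 2)) = -4 + (h + (2 + (¼)*h*(16/9)))/(h + √4) = -4 + (h + (2 + 4*h/9))/(h + 2) = -4 + (2 + 13*h/9)/(2 + h))
f(g(-2*(-4)))*26901 = ((-54 - (-23)*(-2*(-4))/9)/(9*(2 - (-2)*(-4)/9)))*26901 = ((-54 - (-23)*8/9)/(9*(2 - ⅑*8)))*26901 = ((-54 - 23*(-8/9))/(9*(2 - 8/9)))*26901 = ((-54 + 184/9)/(9*(10/9)))*26901 = ((⅑)*(9/10)*(-302/9))*26901 = -151/45*26901 = -451339/5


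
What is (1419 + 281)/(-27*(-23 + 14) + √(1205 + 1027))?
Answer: 45900/6313 - 3400*√62/18939 ≈ 5.8571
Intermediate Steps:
(1419 + 281)/(-27*(-23 + 14) + √(1205 + 1027)) = 1700/(-27*(-9) + √2232) = 1700/(243 + 6*√62)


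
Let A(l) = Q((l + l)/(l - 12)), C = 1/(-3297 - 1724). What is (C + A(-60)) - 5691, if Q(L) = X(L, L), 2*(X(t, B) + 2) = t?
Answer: -171482219/30126 ≈ -5692.2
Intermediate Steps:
X(t, B) = -2 + t/2
Q(L) = -2 + L/2
C = -1/5021 (C = 1/(-5021) = -1/5021 ≈ -0.00019916)
A(l) = -2 + l/(-12 + l) (A(l) = -2 + ((l + l)/(l - 12))/2 = -2 + ((2*l)/(-12 + l))/2 = -2 + (2*l/(-12 + l))/2 = -2 + l/(-12 + l))
(C + A(-60)) - 5691 = (-1/5021 + (24 - 1*(-60))/(-12 - 60)) - 5691 = (-1/5021 + (24 + 60)/(-72)) - 5691 = (-1/5021 - 1/72*84) - 5691 = (-1/5021 - 7/6) - 5691 = -35153/30126 - 5691 = -171482219/30126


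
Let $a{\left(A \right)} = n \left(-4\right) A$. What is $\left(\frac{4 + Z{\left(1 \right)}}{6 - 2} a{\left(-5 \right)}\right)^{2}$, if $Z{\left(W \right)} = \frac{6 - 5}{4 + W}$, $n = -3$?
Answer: $3969$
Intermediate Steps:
$Z{\left(W \right)} = \frac{1}{4 + W}$ ($Z{\left(W \right)} = 1 \frac{1}{4 + W} = \frac{1}{4 + W}$)
$a{\left(A \right)} = 12 A$ ($a{\left(A \right)} = \left(-3\right) \left(-4\right) A = 12 A$)
$\left(\frac{4 + Z{\left(1 \right)}}{6 - 2} a{\left(-5 \right)}\right)^{2} = \left(\frac{4 + \frac{1}{4 + 1}}{6 - 2} \cdot 12 \left(-5\right)\right)^{2} = \left(\frac{4 + \frac{1}{5}}{4} \left(-60\right)\right)^{2} = \left(\left(4 + \frac{1}{5}\right) \frac{1}{4} \left(-60\right)\right)^{2} = \left(\frac{21}{5} \cdot \frac{1}{4} \left(-60\right)\right)^{2} = \left(\frac{21}{20} \left(-60\right)\right)^{2} = \left(-63\right)^{2} = 3969$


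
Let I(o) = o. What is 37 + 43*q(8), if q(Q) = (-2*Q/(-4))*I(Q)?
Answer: 1413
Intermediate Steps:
q(Q) = Q²/2 (q(Q) = (-2*Q/(-4))*Q = (-2*Q*(-1)/4)*Q = (-(-1)*Q/2)*Q = (Q/2)*Q = Q²/2)
37 + 43*q(8) = 37 + 43*((½)*8²) = 37 + 43*((½)*64) = 37 + 43*32 = 37 + 1376 = 1413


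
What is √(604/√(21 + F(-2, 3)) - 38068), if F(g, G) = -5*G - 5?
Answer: 2*I*√9366 ≈ 193.56*I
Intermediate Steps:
F(g, G) = -5 - 5*G
√(604/√(21 + F(-2, 3)) - 38068) = √(604/√(21 + (-5 - 5*3)) - 38068) = √(604/√(21 + (-5 - 15)) - 38068) = √(604/√(21 - 20) - 38068) = √(604/√1 - 38068) = √(604/1 - 38068) = √(1*604 - 38068) = √(604 - 38068) = √(-37464) = 2*I*√9366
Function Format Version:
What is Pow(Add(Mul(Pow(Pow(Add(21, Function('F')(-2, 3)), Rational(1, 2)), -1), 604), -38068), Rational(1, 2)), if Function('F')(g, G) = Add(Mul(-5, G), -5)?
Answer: Mul(2, I, Pow(9366, Rational(1, 2))) ≈ Mul(193.56, I)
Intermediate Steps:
Function('F')(g, G) = Add(-5, Mul(-5, G))
Pow(Add(Mul(Pow(Pow(Add(21, Function('F')(-2, 3)), Rational(1, 2)), -1), 604), -38068), Rational(1, 2)) = Pow(Add(Mul(Pow(Pow(Add(21, Add(-5, Mul(-5, 3))), Rational(1, 2)), -1), 604), -38068), Rational(1, 2)) = Pow(Add(Mul(Pow(Pow(Add(21, Add(-5, -15)), Rational(1, 2)), -1), 604), -38068), Rational(1, 2)) = Pow(Add(Mul(Pow(Pow(Add(21, -20), Rational(1, 2)), -1), 604), -38068), Rational(1, 2)) = Pow(Add(Mul(Pow(Pow(1, Rational(1, 2)), -1), 604), -38068), Rational(1, 2)) = Pow(Add(Mul(Pow(1, -1), 604), -38068), Rational(1, 2)) = Pow(Add(Mul(1, 604), -38068), Rational(1, 2)) = Pow(Add(604, -38068), Rational(1, 2)) = Pow(-37464, Rational(1, 2)) = Mul(2, I, Pow(9366, Rational(1, 2)))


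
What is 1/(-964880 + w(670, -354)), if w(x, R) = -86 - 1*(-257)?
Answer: -1/964709 ≈ -1.0366e-6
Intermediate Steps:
w(x, R) = 171 (w(x, R) = -86 + 257 = 171)
1/(-964880 + w(670, -354)) = 1/(-964880 + 171) = 1/(-964709) = -1/964709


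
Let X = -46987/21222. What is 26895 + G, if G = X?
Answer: 570718703/21222 ≈ 26893.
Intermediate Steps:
X = -46987/21222 (X = -46987*1/21222 = -46987/21222 ≈ -2.2141)
G = -46987/21222 ≈ -2.2141
26895 + G = 26895 - 46987/21222 = 570718703/21222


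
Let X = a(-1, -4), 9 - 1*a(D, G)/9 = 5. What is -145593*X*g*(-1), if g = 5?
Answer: 26206740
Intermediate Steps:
a(D, G) = 36 (a(D, G) = 81 - 9*5 = 81 - 45 = 36)
X = 36
-145593*X*g*(-1) = -145593*36*5*(-1) = -26206740*(-1) = -145593*(-180) = 26206740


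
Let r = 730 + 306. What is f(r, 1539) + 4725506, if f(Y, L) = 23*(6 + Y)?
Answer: 4749472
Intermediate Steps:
r = 1036
f(Y, L) = 138 + 23*Y
f(r, 1539) + 4725506 = (138 + 23*1036) + 4725506 = (138 + 23828) + 4725506 = 23966 + 4725506 = 4749472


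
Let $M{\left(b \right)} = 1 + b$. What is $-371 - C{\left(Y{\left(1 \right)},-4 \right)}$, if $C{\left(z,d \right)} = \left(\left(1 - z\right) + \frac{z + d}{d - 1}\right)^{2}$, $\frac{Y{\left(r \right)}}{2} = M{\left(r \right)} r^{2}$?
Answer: $-380$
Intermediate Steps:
$Y{\left(r \right)} = 2 r^{2} \left(1 + r\right)$ ($Y{\left(r \right)} = 2 \left(1 + r\right) r^{2} = 2 r^{2} \left(1 + r\right)$)
$C{\left(z,d \right)} = \left(1 - z + \frac{d + z}{-1 + d}\right)^{2}$ ($C{\left(z,d \right)} = \left(\left(1 - z\right) + \frac{d + z}{-1 + d}\right)^{2} = \left(1 - z + \frac{d + z}{-1 + d}\right)^{2}$)
$-371 - C{\left(Y{\left(1 \right)},-4 \right)} = -371 - \frac{\left(1 - -8 - 2 \cdot 2 \cdot 1^{2} \left(1 + 1\right) - 4 \cdot 2 \cdot 1^{2} \left(1 + 1\right)\right)^{2}}{\left(-1 - 4\right)^{2}} = -371 - \frac{\left(1 + 8 - 2 \cdot 2 \cdot 1 \cdot 2 - 4 \cdot 2 \cdot 1 \cdot 2\right)^{2}}{25} = -371 - \frac{\left(1 + 8 - 8 - 16\right)^{2}}{25} = -371 - \frac{\left(-15\right)^{2}}{25} = -371 - \frac{1}{25} \cdot 225 = -371 - 9 = -380$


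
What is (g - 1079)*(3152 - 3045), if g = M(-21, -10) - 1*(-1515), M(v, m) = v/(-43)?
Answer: 2008283/43 ≈ 46704.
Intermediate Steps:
M(v, m) = -v/43 (M(v, m) = v*(-1/43) = -v/43)
g = 65166/43 (g = -1/43*(-21) - 1*(-1515) = 21/43 + 1515 = 65166/43 ≈ 1515.5)
(g - 1079)*(3152 - 3045) = (65166/43 - 1079)*(3152 - 3045) = (18769/43)*107 = 2008283/43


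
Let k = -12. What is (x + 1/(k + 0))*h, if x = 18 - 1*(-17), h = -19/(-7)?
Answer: 7961/84 ≈ 94.774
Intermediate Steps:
h = 19/7 (h = -19*(-⅐) = 19/7 ≈ 2.7143)
x = 35 (x = 18 + 17 = 35)
(x + 1/(k + 0))*h = (35 + 1/(-12 + 0))*(19/7) = (35 + 1/(-12))*(19/7) = (35 - 1/12)*(19/7) = (419/12)*(19/7) = 7961/84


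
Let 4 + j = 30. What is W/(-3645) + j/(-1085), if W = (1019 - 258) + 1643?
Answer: -540622/790965 ≈ -0.68350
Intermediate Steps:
j = 26 (j = -4 + 30 = 26)
W = 2404 (W = 761 + 1643 = 2404)
W/(-3645) + j/(-1085) = 2404/(-3645) + 26/(-1085) = 2404*(-1/3645) + 26*(-1/1085) = -2404/3645 - 26/1085 = -540622/790965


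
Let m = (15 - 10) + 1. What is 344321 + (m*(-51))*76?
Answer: 321065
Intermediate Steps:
m = 6 (m = 5 + 1 = 6)
344321 + (m*(-51))*76 = 344321 + (6*(-51))*76 = 344321 - 306*76 = 344321 - 23256 = 321065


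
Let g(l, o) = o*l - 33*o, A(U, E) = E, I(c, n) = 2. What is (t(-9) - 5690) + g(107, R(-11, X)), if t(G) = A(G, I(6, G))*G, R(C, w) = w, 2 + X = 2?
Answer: -5708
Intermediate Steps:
X = 0 (X = -2 + 2 = 0)
t(G) = 2*G
g(l, o) = -33*o + l*o (g(l, o) = l*o - 33*o = -33*o + l*o)
(t(-9) - 5690) + g(107, R(-11, X)) = (2*(-9) - 5690) + 0*(-33 + 107) = (-18 - 5690) + 0*74 = -5708 + 0 = -5708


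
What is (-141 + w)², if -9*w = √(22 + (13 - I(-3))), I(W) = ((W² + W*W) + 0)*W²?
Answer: (1269 + I*√127)²/81 ≈ 19879.0 + 353.11*I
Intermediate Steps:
I(W) = 2*W⁴ (I(W) = ((W² + W²) + 0)*W² = (2*W² + 0)*W² = (2*W²)*W² = 2*W⁴)
w = -I*√127/9 (w = -√(22 + (13 - 2*(-3)⁴))/9 = -√(22 + (13 - 2*81))/9 = -√(22 + (13 - 1*162))/9 = -√(22 + (13 - 162))/9 = -√(22 - 149)/9 = -I*√127/9 ≈ -1.2522*I)
(-141 + w)² = (-141 - I*√127/9)²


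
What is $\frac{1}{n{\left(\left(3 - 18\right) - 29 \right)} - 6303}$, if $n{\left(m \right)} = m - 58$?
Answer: $- \frac{1}{6405} \approx -0.00015613$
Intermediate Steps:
$n{\left(m \right)} = -58 + m$
$\frac{1}{n{\left(\left(3 - 18\right) - 29 \right)} - 6303} = \frac{1}{\left(-58 + \left(\left(3 - 18\right) - 29\right)\right) - 6303} = \frac{1}{\left(-58 - 44\right) - 6303} = \frac{1}{-102 - 6303} = \frac{1}{-6405} = - \frac{1}{6405}$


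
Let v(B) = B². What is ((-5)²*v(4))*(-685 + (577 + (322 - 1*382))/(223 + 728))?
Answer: -260367200/951 ≈ -2.7378e+5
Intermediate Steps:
((-5)²*v(4))*(-685 + (577 + (322 - 1*382))/(223 + 728)) = ((-5)²*4²)*(-685 + (577 + (322 - 1*382))/(223 + 728)) = (25*16)*(-685 + (577 + (322 - 382))/951) = 400*(-685 + (577 - 60)*(1/951)) = 400*(-685 + 517*(1/951)) = 400*(-685 + 517/951) = 400*(-650918/951) = -260367200/951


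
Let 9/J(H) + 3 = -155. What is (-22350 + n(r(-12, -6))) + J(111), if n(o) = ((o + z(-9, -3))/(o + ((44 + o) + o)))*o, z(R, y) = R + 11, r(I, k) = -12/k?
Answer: -88282093/3950 ≈ -22350.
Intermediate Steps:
J(H) = -9/158 (J(H) = 9/(-3 - 155) = 9/(-158) = 9*(-1/158) = -9/158)
z(R, y) = 11 + R
n(o) = o*(2 + o)/(44 + 3*o) (n(o) = ((o + (11 - 9))/(o + ((44 + o) + o)))*o = ((o + 2)/(o + (44 + 2*o)))*o = ((2 + o)/(44 + 3*o))*o = o*(2 + o)/(44 + 3*o))
(-22350 + n(r(-12, -6))) + J(111) = (-22350 + (-12/(-6))*(2 - 12/(-6))/(44 + 3*(-12/(-6)))) - 9/158 = (-22350 + (-12*(-⅙))*(2 - 12*(-⅙))/(44 + 3*(-12*(-⅙)))) - 9/158 = (-22350 + 2*(2 + 2)/(44 + 3*2)) - 9/158 = (-22350 + 2*4/(44 + 6)) - 9/158 = (-22350 + 2*4/50) - 9/158 = (-22350 + 2*(1/50)*4) - 9/158 = (-22350 + 4/25) - 9/158 = -558746/25 - 9/158 = -88282093/3950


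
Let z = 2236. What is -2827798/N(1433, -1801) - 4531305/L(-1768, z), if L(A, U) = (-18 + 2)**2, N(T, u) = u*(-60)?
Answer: -122594183647/6915840 ≈ -17727.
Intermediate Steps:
N(T, u) = -60*u
L(A, U) = 256 (L(A, U) = (-16)**2 = 256)
-2827798/N(1433, -1801) - 4531305/L(-1768, z) = -2827798/((-60*(-1801))) - 4531305/256 = -2827798/108060 - 4531305*1/256 = -2827798*1/108060 - 4531305/256 = -1413899/54030 - 4531305/256 = -122594183647/6915840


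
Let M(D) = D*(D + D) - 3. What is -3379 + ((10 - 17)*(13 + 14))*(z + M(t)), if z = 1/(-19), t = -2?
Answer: -81967/19 ≈ -4314.1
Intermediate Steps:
M(D) = -3 + 2*D² (M(D) = D*(2*D) - 3 = 2*D² - 3 = -3 + 2*D²)
z = -1/19 ≈ -0.052632
-3379 + ((10 - 17)*(13 + 14))*(z + M(t)) = -3379 + ((10 - 17)*(13 + 14))*(-1/19 + (-3 + 2*(-2)²)) = -3379 + (-7*27)*(-1/19 + (-3 + 2*4)) = -3379 - 189*(-1/19 + (-3 + 8)) = -3379 - 189*(-1/19 + 5) = -3379 - 189*94/19 = -3379 - 17766/19 = -81967/19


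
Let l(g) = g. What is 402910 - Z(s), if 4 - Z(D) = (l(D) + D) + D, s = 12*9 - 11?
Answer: 403197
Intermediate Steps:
s = 97 (s = 108 - 11 = 97)
Z(D) = 4 - 3*D (Z(D) = 4 - ((D + D) + D) = 4 - (2*D + D) = 4 - 3*D)
402910 - Z(s) = 402910 - (4 - 3*97) = 402910 - (4 - 291) = 402910 - 1*(-287) = 402910 + 287 = 403197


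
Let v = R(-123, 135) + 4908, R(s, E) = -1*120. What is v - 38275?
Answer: -33487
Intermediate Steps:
R(s, E) = -120
v = 4788 (v = -120 + 4908 = 4788)
v - 38275 = 4788 - 38275 = -33487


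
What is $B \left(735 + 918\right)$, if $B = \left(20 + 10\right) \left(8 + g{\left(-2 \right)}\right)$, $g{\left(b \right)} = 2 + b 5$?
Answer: $0$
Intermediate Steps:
$g{\left(b \right)} = 2 + 5 b$
$B = 0$ ($B = \left(20 + 10\right) \left(8 + \left(2 + 5 \left(-2\right)\right)\right) = 30 \left(8 + \left(2 - 10\right)\right) = 30 \left(8 - 8\right) = 30 \cdot 0 = 0$)
$B \left(735 + 918\right) = 0 \left(735 + 918\right) = 0 \cdot 1653 = 0$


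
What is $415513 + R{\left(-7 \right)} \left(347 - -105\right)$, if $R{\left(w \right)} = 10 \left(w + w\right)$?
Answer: $352233$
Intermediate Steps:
$R{\left(w \right)} = 20 w$ ($R{\left(w \right)} = 10 \cdot 2 w = 20 w$)
$415513 + R{\left(-7 \right)} \left(347 - -105\right) = 415513 + 20 \left(-7\right) \left(347 - -105\right) = 415513 - 140 \left(347 + 105\right) = 415513 - 63280 = 352233$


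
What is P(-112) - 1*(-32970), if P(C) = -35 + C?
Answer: 32823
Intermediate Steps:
P(-112) - 1*(-32970) = (-35 - 112) - 1*(-32970) = -147 + 32970 = 32823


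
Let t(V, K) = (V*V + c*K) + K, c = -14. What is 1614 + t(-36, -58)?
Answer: 3664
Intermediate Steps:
t(V, K) = V**2 - 13*K (t(V, K) = (V*V - 14*K) + K = (V**2 - 14*K) + K = V**2 - 13*K)
1614 + t(-36, -58) = 1614 + ((-36)**2 - 13*(-58)) = 1614 + (1296 + 754) = 1614 + 2050 = 3664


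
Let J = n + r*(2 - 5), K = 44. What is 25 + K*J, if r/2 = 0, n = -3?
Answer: -107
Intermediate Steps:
r = 0 (r = 2*0 = 0)
J = -3 (J = -3 + 0*(2 - 5) = -3 + 0*(-3) = -3 + 0 = -3)
25 + K*J = 25 + 44*(-3) = 25 - 132 = -107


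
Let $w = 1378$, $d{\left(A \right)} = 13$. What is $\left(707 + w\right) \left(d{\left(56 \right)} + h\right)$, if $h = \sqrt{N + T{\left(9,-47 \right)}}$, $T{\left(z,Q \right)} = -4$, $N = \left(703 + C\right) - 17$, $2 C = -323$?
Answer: $27105 + \frac{2085 \sqrt{2082}}{2} \approx 74673.0$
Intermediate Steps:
$C = - \frac{323}{2}$ ($C = \frac{1}{2} \left(-323\right) = - \frac{323}{2} \approx -161.5$)
$N = \frac{1049}{2}$ ($N = \left(703 - \frac{323}{2}\right) - 17 = \frac{1083}{2} - 17 = \frac{1049}{2} \approx 524.5$)
$h = \frac{\sqrt{2082}}{2}$ ($h = \sqrt{\frac{1049}{2} - 4} = \sqrt{\frac{1041}{2}} = \frac{\sqrt{2082}}{2} \approx 22.814$)
$\left(707 + w\right) \left(d{\left(56 \right)} + h\right) = \left(707 + 1378\right) \left(13 + \frac{\sqrt{2082}}{2}\right) = 2085 \left(13 + \frac{\sqrt{2082}}{2}\right) = 27105 + \frac{2085 \sqrt{2082}}{2}$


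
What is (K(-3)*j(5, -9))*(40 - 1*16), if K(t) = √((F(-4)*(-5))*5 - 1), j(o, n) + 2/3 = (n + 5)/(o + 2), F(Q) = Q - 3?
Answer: -208*√174/7 ≈ -391.96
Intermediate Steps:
F(Q) = -3 + Q
j(o, n) = -⅔ + (5 + n)/(2 + o) (j(o, n) = -⅔ + (n + 5)/(o + 2) = -⅔ + (5 + n)/(2 + o))
K(t) = √174 (K(t) = √(((-3 - 4)*(-5))*5 - 1) = √(-7*(-5)*5 - 1) = √(35*5 - 1) = √(175 - 1) = √174)
(K(-3)*j(5, -9))*(40 - 1*16) = (√174*((11 - 2*5 + 3*(-9))/(3*(2 + 5))))*(40 - 1*16) = (√174*((⅓)*(11 - 10 - 27)/7))*(40 - 16) = (√174*((⅓)*(⅐)*(-26)))*24 = (√174*(-26/21))*24 = -26*√174/21*24 = -208*√174/7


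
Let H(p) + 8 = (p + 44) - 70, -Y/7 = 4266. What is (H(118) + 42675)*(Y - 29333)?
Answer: -2531119005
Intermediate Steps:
Y = -29862 (Y = -7*4266 = -29862)
H(p) = -34 + p (H(p) = -8 + ((p + 44) - 70) = -8 + ((44 + p) - 70) = -8 + (-26 + p) = -34 + p)
(H(118) + 42675)*(Y - 29333) = ((-34 + 118) + 42675)*(-29862 - 29333) = (84 + 42675)*(-59195) = 42759*(-59195) = -2531119005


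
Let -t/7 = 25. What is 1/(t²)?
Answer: 1/30625 ≈ 3.2653e-5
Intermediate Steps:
t = -175 (t = -7*25 = -175)
1/(t²) = 1/((-175)²) = 1/30625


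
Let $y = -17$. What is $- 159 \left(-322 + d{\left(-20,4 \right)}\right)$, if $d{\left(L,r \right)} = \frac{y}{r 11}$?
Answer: $\frac{2255415}{44} \approx 51259.0$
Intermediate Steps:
$d{\left(L,r \right)} = - \frac{17}{11 r}$ ($d{\left(L,r \right)} = - \frac{17}{r 11} = - \frac{17}{11 r}$)
$- 159 \left(-322 + d{\left(-20,4 \right)}\right) = - 159 \left(-322 - \frac{17}{11 \cdot 4}\right) = - 159 \left(-322 - \frac{17}{44}\right) = \left(-159\right) \left(- \frac{14185}{44}\right) = \frac{2255415}{44}$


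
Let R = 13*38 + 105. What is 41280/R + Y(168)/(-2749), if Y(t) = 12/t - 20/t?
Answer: 2383053719/34579671 ≈ 68.915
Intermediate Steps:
Y(t) = -8/t
R = 599 (R = 494 + 105 = 599)
41280/R + Y(168)/(-2749) = 41280/599 - 8/168/(-2749) = 41280*(1/599) - 8*1/168*(-1/2749) = 41280/599 - 1/21*(-1/2749) = 41280/599 + 1/57729 = 2383053719/34579671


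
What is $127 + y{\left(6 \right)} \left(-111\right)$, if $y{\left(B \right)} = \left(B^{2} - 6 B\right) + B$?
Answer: $-539$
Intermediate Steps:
$y{\left(B \right)} = B^{2} - 5 B$
$127 + y{\left(6 \right)} \left(-111\right) = 127 + 6 \left(-5 + 6\right) \left(-111\right) = 127 + 6 \cdot 1 \left(-111\right) = 127 + 6 \left(-111\right) = 127 - 666 = -539$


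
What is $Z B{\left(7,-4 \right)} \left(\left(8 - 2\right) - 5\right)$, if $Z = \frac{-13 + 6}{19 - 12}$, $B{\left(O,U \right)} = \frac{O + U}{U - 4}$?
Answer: $\frac{3}{8} \approx 0.375$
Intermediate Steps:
$B{\left(O,U \right)} = \frac{O + U}{-4 + U}$
$Z = -1$ ($Z = - \frac{7}{7} = \left(-7\right) \frac{1}{7} = -1$)
$Z B{\left(7,-4 \right)} \left(\left(8 - 2\right) - 5\right) = - \frac{7 - 4}{-4 - 4} \left(\left(8 - 2\right) - 5\right) = - \frac{3}{-8} \left(\left(8 - 2\right) - 5\right) = - \frac{\left(-1\right) 3}{8} \left(6 - 5\right) = \left(-1\right) \left(- \frac{3}{8}\right) 1 = \frac{3}{8} \cdot 1 = \frac{3}{8}$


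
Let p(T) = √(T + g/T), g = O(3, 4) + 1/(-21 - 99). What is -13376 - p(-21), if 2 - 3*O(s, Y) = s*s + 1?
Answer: -13376 - I*√3681930/420 ≈ -13376.0 - 4.5687*I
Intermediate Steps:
O(s, Y) = ⅓ - s²/3 (O(s, Y) = ⅔ - (s*s + 1)/3 = ⅔ - (s² + 1)/3 = ⅔ - (1 + s²)/3 = ⅔ + (-⅓ - s²/3) = ⅓ - s²/3)
g = -107/40 (g = (⅓ - ⅓*3²) + 1/(-21 - 99) = (⅓ - ⅓*9) + 1/(-120) = (⅓ - 3) - 1/120 = -8/3 - 1/120 = -107/40 ≈ -2.6750)
p(T) = √(T - 107/(40*T))
-13376 - p(-21) = -13376 - √(-1070/(-21) + 400*(-21))/20 = -13376 - √(-1070*(-1/21) - 8400)/20 = -13376 - √(1070/21 - 8400)/20 = -13376 - √(-175330/21)/20 = -13376 - I*√3681930/21/20 = -13376 - I*√3681930/420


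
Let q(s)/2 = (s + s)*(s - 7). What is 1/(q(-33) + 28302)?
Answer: 1/33582 ≈ 2.9778e-5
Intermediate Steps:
q(s) = 4*s*(-7 + s) (q(s) = 2*((s + s)*(s - 7)) = 2*((2*s)*(-7 + s)) = 2*(2*s*(-7 + s)) = 4*s*(-7 + s))
1/(q(-33) + 28302) = 1/(4*(-33)*(-7 - 33) + 28302) = 1/(4*(-33)*(-40) + 28302) = 1/(5280 + 28302) = 1/33582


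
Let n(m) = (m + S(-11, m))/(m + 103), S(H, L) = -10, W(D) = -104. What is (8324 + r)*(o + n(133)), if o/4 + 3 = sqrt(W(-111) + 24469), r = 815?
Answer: -24757551/236 + 36556*sqrt(24365) ≈ 5.6012e+6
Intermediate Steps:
o = -12 + 4*sqrt(24365) (o = -12 + 4*sqrt(-104 + 24469) = -12 + 4*sqrt(24365) ≈ 612.37)
n(m) = (-10 + m)/(103 + m) (n(m) = (m - 10)/(m + 103) = (-10 + m)/(103 + m))
(8324 + r)*(o + n(133)) = (8324 + 815)*((-12 + 4*sqrt(24365)) + (-10 + 133)/(103 + 133)) = 9139*((-12 + 4*sqrt(24365)) + 123/236) = 9139*(-2709/236 + 4*sqrt(24365)) = -24757551/236 + 36556*sqrt(24365)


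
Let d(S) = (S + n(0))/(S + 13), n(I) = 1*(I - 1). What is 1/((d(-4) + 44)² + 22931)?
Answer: 81/2010292 ≈ 4.0293e-5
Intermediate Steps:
n(I) = -1 + I (n(I) = 1*(-1 + I) = -1 + I)
d(S) = (-1 + S)/(13 + S) (d(S) = (S + (-1 + 0))/(S + 13) = (S - 1)/(13 + S) = (-1 + S)/(13 + S))
1/((d(-4) + 44)² + 22931) = 1/(((-1 - 4)/(13 - 4) + 44)² + 22931) = 1/((-5/9 + 44)² + 22931) = 1/((391/9)² + 22931) = 1/(152881/81 + 22931) = 1/(2010292/81) = 81/2010292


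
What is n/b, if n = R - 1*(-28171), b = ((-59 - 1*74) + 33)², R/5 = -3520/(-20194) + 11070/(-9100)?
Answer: 10351795011/3675308000 ≈ 2.8166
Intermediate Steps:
R = -9575779/1837654 (R = 5*(-3520/(-20194) + 11070/(-9100)) = 5*(-3520*(-1/20194) + 11070*(-1/9100)) = 5*(1760/10097 - 1107/910) = 5*(-9575779/9188270) = -9575779/1837654 ≈ -5.2109)
b = 10000 (b = ((-59 - 74) + 33)² = (-133 + 33)² = (-100)² = 10000)
n = 51758975055/1837654 (n = -9575779/1837654 - 1*(-28171) = -9575779/1837654 + 28171 = 51758975055/1837654 ≈ 28166.)
n/b = (51758975055/1837654)/10000 = (51758975055/1837654)*(1/10000) = 10351795011/3675308000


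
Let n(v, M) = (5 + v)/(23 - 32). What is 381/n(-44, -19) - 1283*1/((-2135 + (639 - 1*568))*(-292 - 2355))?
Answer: 6244658665/71024304 ≈ 87.923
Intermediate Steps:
n(v, M) = -5/9 - v/9 (n(v, M) = (5 + v)/(-9) = (5 + v)*(-⅑) = -5/9 - v/9)
381/n(-44, -19) - 1283*1/((-2135 + (639 - 1*568))*(-292 - 2355)) = 381/(-5/9 - ⅑*(-44)) - 1283*1/((-2135 + (639 - 1*568))*(-292 - 2355)) = 381/(-5/9 + 44/9) - 1283*(-1/(2647*(-2135 + (639 - 568)))) = 381/(13/3) - 1283*(-1/(2647*(-2135 + 71))) = 381*(3/13) - 1283/((-2647*(-2064))) = 1143/13 - 1283/5463408 = 6244658665/71024304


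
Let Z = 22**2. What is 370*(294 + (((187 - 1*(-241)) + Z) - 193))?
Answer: 374810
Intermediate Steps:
Z = 484
370*(294 + (((187 - 1*(-241)) + Z) - 193)) = 370*(294 + (((187 - 1*(-241)) + 484) - 193)) = 370*(294 + (((187 + 241) + 484) - 193)) = 370*(294 + ((428 + 484) - 193)) = 370*(294 + (912 - 193)) = 370*(294 + 719) = 370*1013 = 374810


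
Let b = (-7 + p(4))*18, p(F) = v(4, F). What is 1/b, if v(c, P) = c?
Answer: -1/54 ≈ -0.018519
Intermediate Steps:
p(F) = 4
b = -54 (b = (-7 + 4)*18 = -3*18 = -54)
1/b = 1/(-54) = -1/54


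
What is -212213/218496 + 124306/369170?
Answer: -25591154717/40331084160 ≈ -0.63453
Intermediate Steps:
-212213/218496 + 124306/369170 = -212213*1/218496 + 124306*(1/369170) = -212213/218496 + 62153/184585 = -25591154717/40331084160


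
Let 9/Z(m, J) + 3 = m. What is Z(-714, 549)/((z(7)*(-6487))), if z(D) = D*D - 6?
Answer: 3/66666899 ≈ 4.5000e-8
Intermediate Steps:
Z(m, J) = 9/(-3 + m)
z(D) = -6 + D² (z(D) = D² - 6 = -6 + D²)
Z(-714, 549)/((z(7)*(-6487))) = (9/(-3 - 714))/(((-6 + 7²)*(-6487))) = (9/(-717))/(((-6 + 49)*(-6487))) = (9*(-1/717))/((43*(-6487))) = -3/239/(-278941) = -3/239*(-1/278941) = 3/66666899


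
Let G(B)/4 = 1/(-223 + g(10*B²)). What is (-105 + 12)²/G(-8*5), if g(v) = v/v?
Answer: -960039/2 ≈ -4.8002e+5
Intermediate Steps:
g(v) = 1
G(B) = -2/111 (G(B) = 4/(-223 + 1) = 4/(-222) = 4*(-1/222) = -2/111)
(-105 + 12)²/G(-8*5) = (-105 + 12)²/(-2/111) = (-93)²*(-111/2) = 8649*(-111/2) = -960039/2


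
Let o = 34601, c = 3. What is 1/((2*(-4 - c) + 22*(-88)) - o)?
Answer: -1/36551 ≈ -2.7359e-5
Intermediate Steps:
1/((2*(-4 - c) + 22*(-88)) - o) = 1/((2*(-4 - 1*3) + 22*(-88)) - 1*34601) = 1/((2*(-4 - 3) - 1936) - 34601) = 1/((2*(-7) - 1936) - 34601) = 1/((-14 - 1936) - 34601) = 1/(-1950 - 34601) = 1/(-36551) = -1/36551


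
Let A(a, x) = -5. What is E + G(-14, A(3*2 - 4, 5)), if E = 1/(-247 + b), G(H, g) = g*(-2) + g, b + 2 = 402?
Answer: 766/153 ≈ 5.0065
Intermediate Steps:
b = 400 (b = -2 + 402 = 400)
G(H, g) = -g (G(H, g) = -2*g + g = -g)
E = 1/153 (E = 1/(-247 + 400) = 1/153 ≈ 0.0065359)
E + G(-14, A(3*2 - 4, 5)) = 1/153 - 1*(-5) = 1/153 + 5 = 766/153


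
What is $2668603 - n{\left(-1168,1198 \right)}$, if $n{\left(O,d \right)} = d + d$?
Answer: $2666207$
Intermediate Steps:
$n{\left(O,d \right)} = 2 d$
$2668603 - n{\left(-1168,1198 \right)} = 2668603 - 2 \cdot 1198 = 2668603 - 2396 = 2666207$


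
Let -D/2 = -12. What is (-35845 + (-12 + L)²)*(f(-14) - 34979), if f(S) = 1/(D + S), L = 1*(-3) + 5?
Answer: 2500641561/2 ≈ 1.2503e+9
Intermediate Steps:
D = 24 (D = -2*(-12) = 24)
L = 2 (L = -3 + 5 = 2)
f(S) = 1/(24 + S)
(-35845 + (-12 + L)²)*(f(-14) - 34979) = (-35845 + (-12 + 2)²)*(1/(24 - 14) - 34979) = (-35845 + (-10)²)*(1/10 - 34979) = (-35845 + 100)*(⅒ - 34979) = -35745*(-349789/10) = 2500641561/2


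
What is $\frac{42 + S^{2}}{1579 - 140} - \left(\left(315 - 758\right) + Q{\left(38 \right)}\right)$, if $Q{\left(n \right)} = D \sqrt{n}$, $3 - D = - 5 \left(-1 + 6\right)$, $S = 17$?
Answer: $\frac{637808}{1439} - 28 \sqrt{38} \approx 270.63$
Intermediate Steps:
$D = 28$ ($D = 3 - - 5 \left(-1 + 6\right) = 3 - \left(-5\right) 5 = 3 - -25 = 3 + 25 = 28$)
$Q{\left(n \right)} = 28 \sqrt{n}$
$\frac{42 + S^{2}}{1579 - 140} - \left(\left(315 - 758\right) + Q{\left(38 \right)}\right) = \frac{42 + 17^{2}}{1579 - 140} - \left(\left(315 - 758\right) + 28 \sqrt{38}\right) = \frac{42 + 289}{1439} - \left(-443 + 28 \sqrt{38}\right) = 331 \cdot \frac{1}{1439} + \left(443 - 28 \sqrt{38}\right) = \frac{331}{1439} + \left(443 - 28 \sqrt{38}\right) = \frac{637808}{1439} - 28 \sqrt{38}$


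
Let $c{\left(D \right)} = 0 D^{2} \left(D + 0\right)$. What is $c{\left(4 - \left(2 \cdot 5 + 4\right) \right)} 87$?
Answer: $0$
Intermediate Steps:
$c{\left(D \right)} = 0$ ($c{\left(D \right)} = 0 D = 0$)
$c{\left(4 - \left(2 \cdot 5 + 4\right) \right)} 87 = 0 \cdot 87 = 0$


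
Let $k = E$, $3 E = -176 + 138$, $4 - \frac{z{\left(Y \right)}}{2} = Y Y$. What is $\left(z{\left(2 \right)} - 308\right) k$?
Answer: $\frac{11704}{3} \approx 3901.3$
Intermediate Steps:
$z{\left(Y \right)} = 8 - 2 Y^{2}$ ($z{\left(Y \right)} = 8 - 2 Y Y = 8 - 2 Y^{2}$)
$E = - \frac{38}{3}$ ($E = \frac{-176 + 138}{3} = \frac{1}{3} \left(-38\right) = - \frac{38}{3} \approx -12.667$)
$k = - \frac{38}{3} \approx -12.667$
$\left(z{\left(2 \right)} - 308\right) k = \left(\left(8 - 2 \cdot 2^{2}\right) - 308\right) \left(- \frac{38}{3}\right) = \left(\left(8 - 8\right) - 308\right) \left(- \frac{38}{3}\right) = \left(0 - 308\right) \left(- \frac{38}{3}\right) = \left(-308\right) \left(- \frac{38}{3}\right) = \frac{11704}{3}$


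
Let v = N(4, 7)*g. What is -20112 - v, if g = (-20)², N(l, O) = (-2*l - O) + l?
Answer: -15712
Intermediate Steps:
N(l, O) = -O - l (N(l, O) = (-O - 2*l) + l = -O - l)
g = 400
v = -4400 (v = (-1*7 - 1*4)*400 = (-7 - 4)*400 = -11*400 = -4400)
-20112 - v = -20112 - 1*(-4400) = -20112 + 4400 = -15712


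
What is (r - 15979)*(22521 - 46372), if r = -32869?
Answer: 1165073648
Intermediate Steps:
(r - 15979)*(22521 - 46372) = (-32869 - 15979)*(22521 - 46372) = -48848*(-23851) = 1165073648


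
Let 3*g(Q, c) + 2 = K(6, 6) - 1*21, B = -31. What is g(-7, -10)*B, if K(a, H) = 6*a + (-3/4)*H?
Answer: -527/6 ≈ -87.833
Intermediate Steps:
K(a, H) = 6*a - 3*H/4 (K(a, H) = 6*a + (-3*1/4)*H = 6*a - 3*H/4)
g(Q, c) = 17/6 (g(Q, c) = -2/3 + ((6*6 - 3/4*6) - 1*21)/3 = -2/3 + ((36 - 9/2) - 21)/3 = -2/3 + (63/2 - 21)/3 = -2/3 + (1/3)*(21/2) = -2/3 + 7/2 = 17/6)
g(-7, -10)*B = (17/6)*(-31) = -527/6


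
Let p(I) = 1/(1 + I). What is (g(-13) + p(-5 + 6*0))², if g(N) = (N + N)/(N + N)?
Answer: 9/16 ≈ 0.56250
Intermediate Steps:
g(N) = 1 (g(N) = (2*N)/((2*N)) = (2*N)*(1/(2*N)) = 1)
(g(-13) + p(-5 + 6*0))² = (1 + 1/(1 + (-5 + 6*0)))² = (1 + 1/(1 + (-5 + 0)))² = (1 + 1/(1 - 5))² = (1 + 1/(-4))² = (1 - ¼)² = (¾)² = 9/16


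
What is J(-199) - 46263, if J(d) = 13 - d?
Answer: -46051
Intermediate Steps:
J(-199) - 46263 = (13 - 1*(-199)) - 46263 = (13 + 199) - 46263 = 212 - 46263 = -46051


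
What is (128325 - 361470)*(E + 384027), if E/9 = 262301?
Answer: -639921474720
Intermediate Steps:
E = 2360709 (E = 9*262301 = 2360709)
(128325 - 361470)*(E + 384027) = (128325 - 361470)*(2360709 + 384027) = -233145*2744736 = -639921474720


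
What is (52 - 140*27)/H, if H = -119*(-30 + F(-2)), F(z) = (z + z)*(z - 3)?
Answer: -1864/595 ≈ -3.1328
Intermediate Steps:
F(z) = 2*z*(-3 + z) (F(z) = (2*z)*(-3 + z) = 2*z*(-3 + z))
H = 1190 (H = -119*(-30 + 2*(-2)*(-3 - 2)) = -119*(-30 + 2*(-2)*(-5)) = -119*(-30 + 20) = -119*(-10) = 1190)
(52 - 140*27)/H = (52 - 140*27)/1190 = (52 - 3780)*(1/1190) = -3728*1/1190 = -1864/595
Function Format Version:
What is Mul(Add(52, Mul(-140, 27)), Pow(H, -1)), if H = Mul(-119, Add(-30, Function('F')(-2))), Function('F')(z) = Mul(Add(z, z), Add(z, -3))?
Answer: Rational(-1864, 595) ≈ -3.1328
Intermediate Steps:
Function('F')(z) = Mul(2, z, Add(-3, z)) (Function('F')(z) = Mul(Mul(2, z), Add(-3, z)) = Mul(2, z, Add(-3, z)))
H = 1190 (H = Mul(-119, Add(-30, Mul(2, -2, Add(-3, -2)))) = Mul(-119, Add(-30, Mul(2, -2, -5))) = Mul(-119, Add(-30, 20)) = Mul(-119, -10) = 1190)
Mul(Add(52, Mul(-140, 27)), Pow(H, -1)) = Mul(Add(52, Mul(-140, 27)), Pow(1190, -1)) = Mul(Add(52, -3780), Rational(1, 1190)) = Mul(-3728, Rational(1, 1190)) = Rational(-1864, 595)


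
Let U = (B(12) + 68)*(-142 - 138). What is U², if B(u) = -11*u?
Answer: 321126400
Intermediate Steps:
U = 17920 (U = (-11*12 + 68)*(-142 - 138) = (-132 + 68)*(-280) = -64*(-280) = 17920)
U² = 17920² = 321126400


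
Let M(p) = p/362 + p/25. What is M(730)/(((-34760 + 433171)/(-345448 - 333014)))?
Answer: -19167229962/360561955 ≈ -53.159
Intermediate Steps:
M(p) = 387*p/9050 (M(p) = p*(1/362) + p*(1/25) = p/362 + p/25 = 387*p/9050)
M(730)/(((-34760 + 433171)/(-345448 - 333014))) = ((387/9050)*730)/(((-34760 + 433171)/(-345448 - 333014))) = 28251/(905*((398411/(-678462)))) = 28251/(905*((398411*(-1/678462)))) = 28251/(905*(-398411/678462)) = (28251/905)*(-678462/398411) = -19167229962/360561955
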